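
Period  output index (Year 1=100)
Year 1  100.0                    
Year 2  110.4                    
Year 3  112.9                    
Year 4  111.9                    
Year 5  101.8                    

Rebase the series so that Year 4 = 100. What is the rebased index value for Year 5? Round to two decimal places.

Rebased(Year 5) = 101.8 / 111.9 × 100 = 90.9741

90.97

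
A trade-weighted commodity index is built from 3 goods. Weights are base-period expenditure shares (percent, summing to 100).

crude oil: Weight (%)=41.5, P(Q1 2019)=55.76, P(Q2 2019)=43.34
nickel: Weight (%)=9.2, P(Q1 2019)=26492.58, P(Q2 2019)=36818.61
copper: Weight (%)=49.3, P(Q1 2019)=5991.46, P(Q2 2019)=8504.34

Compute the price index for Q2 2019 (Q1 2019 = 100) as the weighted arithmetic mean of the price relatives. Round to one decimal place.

crude oil: 41.5 × (43.34/55.76) = 41.5 × 0.777260 = 32.2563
nickel: 9.2 × (36818.61/26492.58) = 9.2 × 1.389771 = 12.7859
copper: 49.3 × (8504.34/5991.46) = 49.3 × 1.419410 = 69.9769
Index = Σ wᵢ·(p₁ᵢ/p₀ᵢ) = 32.2563 + 12.7859 + 69.9769 = 115.0191

115.0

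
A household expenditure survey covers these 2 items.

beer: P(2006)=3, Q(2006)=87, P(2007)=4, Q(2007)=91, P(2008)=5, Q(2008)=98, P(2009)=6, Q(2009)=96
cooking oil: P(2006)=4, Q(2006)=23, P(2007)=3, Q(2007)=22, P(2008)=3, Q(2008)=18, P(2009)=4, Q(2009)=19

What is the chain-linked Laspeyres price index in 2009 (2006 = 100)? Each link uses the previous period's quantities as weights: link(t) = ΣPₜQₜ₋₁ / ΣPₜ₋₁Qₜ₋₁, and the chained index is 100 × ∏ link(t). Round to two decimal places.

173.65

Link 2006→2007:
ΣP(2007)Q(2006) = 4×87 + 3×23 = 348 + 69 = 417
ΣP(2006)Q(2006) = 3×87 + 4×23 = 261 + 92 = 353
link = 417/353 = 1.181303
Link 2007→2008:
ΣP(2008)Q(2007) = 5×91 + 3×22 = 455 + 66 = 521
ΣP(2007)Q(2007) = 4×91 + 3×22 = 364 + 66 = 430
link = 521/430 = 1.211628
Link 2008→2009:
ΣP(2009)Q(2008) = 6×98 + 4×18 = 588 + 72 = 660
ΣP(2008)Q(2008) = 5×98 + 3×18 = 490 + 54 = 544
link = 660/544 = 1.213235
Chained index = 100 × 1.181303 × 1.211628 × 1.213235 = 173.6503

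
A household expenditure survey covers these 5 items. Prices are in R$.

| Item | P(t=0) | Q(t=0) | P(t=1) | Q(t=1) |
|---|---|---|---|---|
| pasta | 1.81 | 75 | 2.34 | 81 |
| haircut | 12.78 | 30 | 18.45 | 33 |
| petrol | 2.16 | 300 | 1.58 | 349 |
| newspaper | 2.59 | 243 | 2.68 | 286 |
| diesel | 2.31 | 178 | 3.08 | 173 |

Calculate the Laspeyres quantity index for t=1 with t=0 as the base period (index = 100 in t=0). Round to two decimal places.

Laspeyres quantity index uses base-period prices as weights.
ΣP(t=0)·Q(t=1) = 1.81×81 + 12.78×33 + 2.16×349 + 2.59×286 + 2.31×173 = 146.61 + 421.74 + 753.84 + 740.74 + 399.63 = 2462.56
ΣP(t=0)·Q(t=0) = 1.81×75 + 12.78×30 + 2.16×300 + 2.59×243 + 2.31×178 = 135.75 + 383.4 + 648 + 629.37 + 411.18 = 2207.7
Index = 2462.56 / 2207.7 × 100 = 111.5441

111.54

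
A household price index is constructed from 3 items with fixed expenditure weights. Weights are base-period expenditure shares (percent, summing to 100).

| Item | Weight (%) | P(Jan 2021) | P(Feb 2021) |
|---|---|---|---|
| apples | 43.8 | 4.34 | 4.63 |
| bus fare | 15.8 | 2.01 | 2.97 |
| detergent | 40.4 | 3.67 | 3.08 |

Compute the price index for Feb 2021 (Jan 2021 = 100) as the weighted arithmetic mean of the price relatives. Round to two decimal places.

103.98

apples: 43.8 × (4.63/4.34) = 43.8 × 1.066820 = 46.7267
bus fare: 15.8 × (2.97/2.01) = 15.8 × 1.477612 = 23.3463
detergent: 40.4 × (3.08/3.67) = 40.4 × 0.839237 = 33.9052
Index = Σ wᵢ·(p₁ᵢ/p₀ᵢ) = 46.7267 + 23.3463 + 33.9052 = 103.9782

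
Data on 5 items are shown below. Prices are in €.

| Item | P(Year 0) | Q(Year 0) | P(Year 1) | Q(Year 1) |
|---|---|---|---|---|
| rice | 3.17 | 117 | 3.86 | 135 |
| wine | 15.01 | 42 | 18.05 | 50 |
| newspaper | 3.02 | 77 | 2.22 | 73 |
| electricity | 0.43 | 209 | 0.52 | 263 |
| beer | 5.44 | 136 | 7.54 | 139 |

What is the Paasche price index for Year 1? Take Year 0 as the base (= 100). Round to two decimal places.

122.15

Paasche price index uses current-period quantities as weights.
ΣP(Year 1)·Q(Year 1) = 3.86×135 + 18.05×50 + 2.22×73 + 0.52×263 + 7.54×139 = 521.1 + 902.5 + 162.06 + 136.76 + 1048.06 = 2770.48
ΣP(Year 0)·Q(Year 1) = 3.17×135 + 15.01×50 + 3.02×73 + 0.43×263 + 5.44×139 = 427.95 + 750.5 + 220.46 + 113.09 + 756.16 = 2268.16
Index = 2770.48 / 2268.16 × 100 = 122.1466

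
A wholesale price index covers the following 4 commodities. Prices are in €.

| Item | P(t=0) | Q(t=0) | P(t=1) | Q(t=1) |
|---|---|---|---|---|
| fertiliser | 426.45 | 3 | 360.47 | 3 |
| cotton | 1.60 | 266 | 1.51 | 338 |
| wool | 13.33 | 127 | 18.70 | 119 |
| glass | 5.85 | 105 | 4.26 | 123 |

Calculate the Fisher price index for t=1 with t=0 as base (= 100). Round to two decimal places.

106.25

Laspeyres component (base-period weights):
ΣP(t=1)Q(t=0) = 360.47×3 + 1.51×266 + 18.70×127 + 4.26×105 = 1081.41 + 401.66 + 2374.9 + 447.3 = 4305.27
ΣP(t=0)Q(t=0) = 426.45×3 + 1.60×266 + 13.33×127 + 5.85×105 = 1279.35 + 425.6 + 1692.91 + 614.25 = 4012.11
L = 4305.27 / 4012.11 × 100 = 107.3069
Paasche component (current-period weights):
ΣP(t=1)Q(t=1) = 360.47×3 + 1.51×338 + 18.70×119 + 4.26×123 = 1081.41 + 510.38 + 2225.3 + 523.98 = 4341.07
ΣP(t=0)Q(t=1) = 426.45×3 + 1.60×338 + 13.33×119 + 5.85×123 = 1279.35 + 540.8 + 1586.27 + 719.55 = 4125.97
P = 4341.07 / 4125.97 × 100 = 105.2133
Fisher = √(L × P) = √(107.3069 × 105.2133) = 106.2549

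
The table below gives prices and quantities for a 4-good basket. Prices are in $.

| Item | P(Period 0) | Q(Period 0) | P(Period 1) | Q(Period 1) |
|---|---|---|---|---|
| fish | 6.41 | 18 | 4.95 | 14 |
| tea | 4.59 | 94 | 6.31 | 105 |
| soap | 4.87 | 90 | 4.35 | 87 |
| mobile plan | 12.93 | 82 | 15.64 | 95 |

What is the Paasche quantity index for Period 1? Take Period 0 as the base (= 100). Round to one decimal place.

110.2

Paasche quantity index uses current-period prices as weights.
ΣP(Period 1)·Q(Period 1) = 4.95×14 + 6.31×105 + 4.35×87 + 15.64×95 = 69.3 + 662.55 + 378.45 + 1485.8 = 2596.1
ΣP(Period 1)·Q(Period 0) = 4.95×18 + 6.31×94 + 4.35×90 + 15.64×82 = 89.1 + 593.14 + 391.5 + 1282.48 = 2356.22
Index = 2596.1 / 2356.22 × 100 = 110.1807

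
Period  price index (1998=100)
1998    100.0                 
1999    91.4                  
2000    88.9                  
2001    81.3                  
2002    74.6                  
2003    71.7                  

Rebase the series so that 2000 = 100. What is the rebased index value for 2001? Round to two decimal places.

Rebased(2001) = 81.3 / 88.9 × 100 = 91.4511

91.45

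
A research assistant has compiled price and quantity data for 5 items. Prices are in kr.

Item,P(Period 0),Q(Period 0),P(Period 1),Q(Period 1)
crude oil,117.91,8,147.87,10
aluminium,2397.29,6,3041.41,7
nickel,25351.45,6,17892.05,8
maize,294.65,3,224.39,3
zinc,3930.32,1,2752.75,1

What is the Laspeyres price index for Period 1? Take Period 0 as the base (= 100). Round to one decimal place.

Laspeyres price index uses base-period quantities as weights.
ΣP(Period 1)·Q(Period 0) = 147.87×8 + 3041.41×6 + 17892.05×6 + 224.39×3 + 2752.75×1 = 1182.96 + 18248.46 + 107352.3 + 673.17 + 2752.75 = 130209.64
ΣP(Period 0)·Q(Period 0) = 117.91×8 + 2397.29×6 + 25351.45×6 + 294.65×3 + 3930.32×1 = 943.28 + 14383.74 + 152108.7 + 883.95 + 3930.32 = 172249.99
Index = 130209.64 / 172249.99 × 100 = 75.5934

75.6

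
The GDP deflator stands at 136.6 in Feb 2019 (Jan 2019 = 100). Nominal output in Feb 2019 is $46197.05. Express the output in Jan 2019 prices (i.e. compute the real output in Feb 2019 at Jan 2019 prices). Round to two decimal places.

Real = Nominal ÷ (Index/100) = 46197.05 ÷ (136.6/100)
     = 46197.05 ÷ 1.366 = 33819.2167

33819.22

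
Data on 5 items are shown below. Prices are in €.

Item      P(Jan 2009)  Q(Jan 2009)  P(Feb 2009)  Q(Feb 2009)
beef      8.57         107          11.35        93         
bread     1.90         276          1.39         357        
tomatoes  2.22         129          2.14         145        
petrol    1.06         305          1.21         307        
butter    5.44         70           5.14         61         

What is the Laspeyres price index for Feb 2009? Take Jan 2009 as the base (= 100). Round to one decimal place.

Laspeyres price index uses base-period quantities as weights.
ΣP(Feb 2009)·Q(Jan 2009) = 11.35×107 + 1.39×276 + 2.14×129 + 1.21×305 + 5.14×70 = 1214.45 + 383.64 + 276.06 + 369.05 + 359.8 = 2603
ΣP(Jan 2009)·Q(Jan 2009) = 8.57×107 + 1.90×276 + 2.22×129 + 1.06×305 + 5.44×70 = 916.99 + 524.4 + 286.38 + 323.3 + 380.8 = 2431.87
Index = 2603 / 2431.87 × 100 = 107.0370

107.0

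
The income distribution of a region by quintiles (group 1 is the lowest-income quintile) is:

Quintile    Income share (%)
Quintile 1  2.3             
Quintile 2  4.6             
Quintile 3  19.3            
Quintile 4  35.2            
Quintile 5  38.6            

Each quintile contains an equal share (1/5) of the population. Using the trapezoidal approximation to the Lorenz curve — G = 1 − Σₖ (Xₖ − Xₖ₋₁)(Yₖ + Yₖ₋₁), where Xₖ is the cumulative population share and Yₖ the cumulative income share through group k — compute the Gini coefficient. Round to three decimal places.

0.413

Cumulative income shares Yₖ: 0.0230, 0.0690, 0.2620, 0.6140, 1.0000
Σ (Xₖ−Xₖ₋₁)(Yₖ+Yₖ₋₁) = (1/5)(0.0230+0.0000) + (1/5)(0.0690+0.0230) + (1/5)(0.2620+0.0690) + (1/5)(0.6140+0.2620) + (1/5)(1.0000+0.6140)
  = 0.0046 + 0.0184 + 0.0662 + 0.1752 + 0.3228 = 0.5872
G = 1 − 0.5872 = 0.4128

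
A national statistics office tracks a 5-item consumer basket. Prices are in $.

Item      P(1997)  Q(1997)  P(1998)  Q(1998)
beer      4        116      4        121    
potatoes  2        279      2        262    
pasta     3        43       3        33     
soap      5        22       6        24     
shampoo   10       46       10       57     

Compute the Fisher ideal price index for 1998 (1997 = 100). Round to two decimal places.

Laspeyres component (base-period weights):
ΣP(1998)Q(1997) = 4×116 + 2×279 + 3×43 + 6×22 + 10×46 = 464 + 558 + 129 + 132 + 460 = 1743
ΣP(1997)Q(1997) = 4×116 + 2×279 + 3×43 + 5×22 + 10×46 = 464 + 558 + 129 + 110 + 460 = 1721
L = 1743 / 1721 × 100 = 101.2783
Paasche component (current-period weights):
ΣP(1998)Q(1998) = 4×121 + 2×262 + 3×33 + 6×24 + 10×57 = 484 + 524 + 99 + 144 + 570 = 1821
ΣP(1997)Q(1998) = 4×121 + 2×262 + 3×33 + 5×24 + 10×57 = 484 + 524 + 99 + 120 + 570 = 1797
P = 1821 / 1797 × 100 = 101.3356
Fisher = √(L × P) = √(101.2783 × 101.3356) = 101.3069

101.31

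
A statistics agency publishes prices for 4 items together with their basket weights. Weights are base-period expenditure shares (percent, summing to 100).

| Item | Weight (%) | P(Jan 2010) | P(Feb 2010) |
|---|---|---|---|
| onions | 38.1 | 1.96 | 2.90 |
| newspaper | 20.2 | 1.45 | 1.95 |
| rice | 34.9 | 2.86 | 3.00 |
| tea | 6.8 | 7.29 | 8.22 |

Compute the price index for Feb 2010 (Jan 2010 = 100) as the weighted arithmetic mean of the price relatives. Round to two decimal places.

onions: 38.1 × (2.90/1.96) = 38.1 × 1.479592 = 56.3724
newspaper: 20.2 × (1.95/1.45) = 20.2 × 1.344828 = 27.1655
rice: 34.9 × (3.00/2.86) = 34.9 × 1.048951 = 36.6084
tea: 6.8 × (8.22/7.29) = 6.8 × 1.127572 = 7.6675
Index = Σ wᵢ·(p₁ᵢ/p₀ᵢ) = 56.3724 + 27.1655 + 36.6084 + 7.6675 = 127.8138

127.81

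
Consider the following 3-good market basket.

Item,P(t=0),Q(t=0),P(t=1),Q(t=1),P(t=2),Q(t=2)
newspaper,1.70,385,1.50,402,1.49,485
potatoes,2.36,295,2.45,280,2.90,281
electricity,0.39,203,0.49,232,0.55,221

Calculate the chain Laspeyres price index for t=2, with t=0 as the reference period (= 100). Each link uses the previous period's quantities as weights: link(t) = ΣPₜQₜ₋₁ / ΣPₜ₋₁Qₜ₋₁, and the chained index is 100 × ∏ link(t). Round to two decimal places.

107.38

Link t=0→t=1:
ΣP(t=1)Q(t=0) = 1.50×385 + 2.45×295 + 0.49×203 = 577.5 + 722.75 + 99.47 = 1399.72
ΣP(t=0)Q(t=0) = 1.70×385 + 2.36×295 + 0.39×203 = 654.5 + 696.2 + 79.17 = 1429.87
link = 1399.72/1429.87 = 0.978914
Link t=1→t=2:
ΣP(t=2)Q(t=1) = 1.49×402 + 2.90×280 + 0.55×232 = 598.98 + 812 + 127.6 = 1538.58
ΣP(t=1)Q(t=1) = 1.50×402 + 2.45×280 + 0.49×232 = 603 + 686 + 113.68 = 1402.68
link = 1538.58/1402.68 = 1.096886
Chained index = 100 × 0.978914 × 1.096886 = 107.3757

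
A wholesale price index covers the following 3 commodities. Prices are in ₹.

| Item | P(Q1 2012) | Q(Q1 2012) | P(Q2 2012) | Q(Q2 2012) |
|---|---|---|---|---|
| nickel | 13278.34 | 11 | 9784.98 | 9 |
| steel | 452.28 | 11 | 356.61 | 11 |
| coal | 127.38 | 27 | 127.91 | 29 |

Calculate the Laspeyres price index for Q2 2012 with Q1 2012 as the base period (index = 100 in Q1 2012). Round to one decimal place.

Laspeyres price index uses base-period quantities as weights.
ΣP(Q2 2012)·Q(Q1 2012) = 9784.98×11 + 356.61×11 + 127.91×27 = 107634.78 + 3922.71 + 3453.57 = 115011.06
ΣP(Q1 2012)·Q(Q1 2012) = 13278.34×11 + 452.28×11 + 127.38×27 = 146061.74 + 4975.08 + 3439.26 = 154476.08
Index = 115011.06 / 154476.08 × 100 = 74.4523

74.5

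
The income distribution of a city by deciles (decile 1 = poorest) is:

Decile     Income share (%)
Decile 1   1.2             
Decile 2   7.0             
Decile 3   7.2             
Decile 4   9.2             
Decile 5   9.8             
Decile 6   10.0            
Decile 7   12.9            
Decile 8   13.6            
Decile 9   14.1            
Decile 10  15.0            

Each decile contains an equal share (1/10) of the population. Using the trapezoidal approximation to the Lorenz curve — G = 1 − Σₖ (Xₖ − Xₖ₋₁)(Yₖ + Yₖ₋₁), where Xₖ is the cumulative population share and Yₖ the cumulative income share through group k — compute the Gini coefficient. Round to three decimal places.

0.217

Cumulative income shares Yₖ: 0.0120, 0.0820, 0.1540, 0.2460, 0.3440, 0.4440, 0.5730, 0.7090, 0.8500, 1.0000
Σ (Xₖ−Xₖ₋₁)(Yₖ+Yₖ₋₁) = (1/10)(0.0120+0.0000) + (1/10)(0.0820+0.0120) + (1/10)(0.1540+0.0820) + (1/10)(0.2460+0.1540) + (1/10)(0.3440+0.2460) + (1/10)(0.4440+0.3440) + (1/10)(0.5730+0.4440) + (1/10)(0.7090+0.5730) + (1/10)(0.8500+0.7090) + (1/10)(1.0000+0.8500)
  = 0.0012 + 0.0094 + 0.0236 + 0.0400 + 0.0590 + 0.0788 + 0.1017 + 0.1282 + 0.1559 + 0.1850 = 0.7828
G = 1 − 0.7828 = 0.2172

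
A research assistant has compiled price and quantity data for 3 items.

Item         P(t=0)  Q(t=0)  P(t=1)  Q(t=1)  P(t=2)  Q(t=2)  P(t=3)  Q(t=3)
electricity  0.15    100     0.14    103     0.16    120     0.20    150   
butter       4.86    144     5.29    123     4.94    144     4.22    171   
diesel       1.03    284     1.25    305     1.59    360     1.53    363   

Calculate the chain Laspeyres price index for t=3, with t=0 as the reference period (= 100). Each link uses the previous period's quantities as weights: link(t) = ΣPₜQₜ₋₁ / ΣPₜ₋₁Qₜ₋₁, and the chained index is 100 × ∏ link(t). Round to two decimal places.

107.98

Link t=0→t=1:
ΣP(t=1)Q(t=0) = 0.14×100 + 5.29×144 + 1.25×284 = 14 + 761.76 + 355 = 1130.76
ΣP(t=0)Q(t=0) = 0.15×100 + 4.86×144 + 1.03×284 = 15 + 699.84 + 292.52 = 1007.36
link = 1130.76/1007.36 = 1.122498
Link t=1→t=2:
ΣP(t=2)Q(t=1) = 0.16×103 + 4.94×123 + 1.59×305 = 16.48 + 607.62 + 484.95 = 1109.05
ΣP(t=1)Q(t=1) = 0.14×103 + 5.29×123 + 1.25×305 = 14.42 + 650.67 + 381.25 = 1046.34
link = 1109.05/1046.34 = 1.059933
Link t=2→t=3:
ΣP(t=3)Q(t=2) = 0.20×120 + 4.22×144 + 1.53×360 = 24 + 607.68 + 550.8 = 1182.48
ΣP(t=2)Q(t=2) = 0.16×120 + 4.94×144 + 1.59×360 = 19.2 + 711.36 + 572.4 = 1302.96
link = 1182.48/1302.96 = 0.907534
Chained index = 100 × 1.122498 × 1.059933 × 0.907534 = 107.9759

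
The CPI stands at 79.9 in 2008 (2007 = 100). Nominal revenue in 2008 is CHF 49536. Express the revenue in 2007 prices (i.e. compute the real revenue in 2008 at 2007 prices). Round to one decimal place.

61997.5

Real = Nominal ÷ (Index/100) = 49536 ÷ (79.9/100)
     = 49536 ÷ 0.799 = 61997.4969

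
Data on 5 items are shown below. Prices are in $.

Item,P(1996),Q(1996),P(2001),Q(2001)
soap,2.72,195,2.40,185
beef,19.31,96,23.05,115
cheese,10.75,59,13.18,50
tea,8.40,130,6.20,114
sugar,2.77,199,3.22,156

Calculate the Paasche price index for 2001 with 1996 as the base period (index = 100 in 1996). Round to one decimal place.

106.7

Paasche price index uses current-period quantities as weights.
ΣP(2001)·Q(2001) = 2.40×185 + 23.05×115 + 13.18×50 + 6.20×114 + 3.22×156 = 444 + 2650.75 + 659 + 706.8 + 502.32 = 4962.87
ΣP(1996)·Q(2001) = 2.72×185 + 19.31×115 + 10.75×50 + 8.40×114 + 2.77×156 = 503.2 + 2220.65 + 537.5 + 957.6 + 432.12 = 4651.07
Index = 4962.87 / 4651.07 × 100 = 106.7038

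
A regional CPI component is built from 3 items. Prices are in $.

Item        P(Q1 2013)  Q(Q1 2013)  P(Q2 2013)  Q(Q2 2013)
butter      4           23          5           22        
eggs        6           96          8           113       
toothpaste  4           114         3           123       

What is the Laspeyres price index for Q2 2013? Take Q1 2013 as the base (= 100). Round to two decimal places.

108.99

Laspeyres price index uses base-period quantities as weights.
ΣP(Q2 2013)·Q(Q1 2013) = 5×23 + 8×96 + 3×114 = 115 + 768 + 342 = 1225
ΣP(Q1 2013)·Q(Q1 2013) = 4×23 + 6×96 + 4×114 = 92 + 576 + 456 = 1124
Index = 1225 / 1124 × 100 = 108.9858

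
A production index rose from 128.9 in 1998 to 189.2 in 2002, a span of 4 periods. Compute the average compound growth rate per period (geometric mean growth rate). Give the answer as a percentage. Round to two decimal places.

10.07%

Growth factor = (189.2/128.9)^(1/4) = (1.467804)^(1/4) = 1.100695
Growth rate = 1.100695 − 1 = 0.100695 = 10.0695%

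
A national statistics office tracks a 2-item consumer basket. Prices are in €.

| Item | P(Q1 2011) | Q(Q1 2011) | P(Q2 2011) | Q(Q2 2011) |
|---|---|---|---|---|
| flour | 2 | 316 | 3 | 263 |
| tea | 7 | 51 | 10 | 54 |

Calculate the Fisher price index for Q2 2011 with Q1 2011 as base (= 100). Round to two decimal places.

Laspeyres component (base-period weights):
ΣP(Q2 2011)Q(Q1 2011) = 3×316 + 10×51 = 948 + 510 = 1458
ΣP(Q1 2011)Q(Q1 2011) = 2×316 + 7×51 = 632 + 357 = 989
L = 1458 / 989 × 100 = 147.4216
Paasche component (current-period weights):
ΣP(Q2 2011)Q(Q2 2011) = 3×263 + 10×54 = 789 + 540 = 1329
ΣP(Q1 2011)Q(Q2 2011) = 2×263 + 7×54 = 526 + 378 = 904
P = 1329 / 904 × 100 = 147.0133
Fisher = √(L × P) = √(147.4216 × 147.0133) = 147.2173

147.22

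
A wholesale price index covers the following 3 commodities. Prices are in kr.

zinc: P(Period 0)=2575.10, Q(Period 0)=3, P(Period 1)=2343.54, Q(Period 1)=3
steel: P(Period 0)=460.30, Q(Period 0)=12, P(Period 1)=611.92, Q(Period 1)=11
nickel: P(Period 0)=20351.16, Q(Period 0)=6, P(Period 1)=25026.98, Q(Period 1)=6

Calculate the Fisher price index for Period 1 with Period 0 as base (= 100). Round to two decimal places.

121.54

Laspeyres component (base-period weights):
ΣP(Period 1)Q(Period 0) = 2343.54×3 + 611.92×12 + 25026.98×6 = 7030.62 + 7343.04 + 150161.88 = 164535.54
ΣP(Period 0)Q(Period 0) = 2575.10×3 + 460.30×12 + 20351.16×6 = 7725.3 + 5523.6 + 122106.96 = 135355.86
L = 164535.54 / 135355.86 × 100 = 121.5578
Paasche component (current-period weights):
ΣP(Period 1)Q(Period 1) = 2343.54×3 + 611.92×11 + 25026.98×6 = 7030.62 + 6731.12 + 150161.88 = 163923.62
ΣP(Period 0)Q(Period 1) = 2575.10×3 + 460.30×11 + 20351.16×6 = 7725.3 + 5063.3 + 122106.96 = 134895.56
P = 163923.62 / 134895.56 × 100 = 121.5189
Fisher = √(L × P) = √(121.5578 × 121.5189) = 121.5383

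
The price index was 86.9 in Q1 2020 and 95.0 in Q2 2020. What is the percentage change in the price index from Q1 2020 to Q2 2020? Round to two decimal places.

Change = (95.0 − 86.9) / 86.9 × 100
       = 8.1 / 86.9 × 100 = 9.3211%

9.32%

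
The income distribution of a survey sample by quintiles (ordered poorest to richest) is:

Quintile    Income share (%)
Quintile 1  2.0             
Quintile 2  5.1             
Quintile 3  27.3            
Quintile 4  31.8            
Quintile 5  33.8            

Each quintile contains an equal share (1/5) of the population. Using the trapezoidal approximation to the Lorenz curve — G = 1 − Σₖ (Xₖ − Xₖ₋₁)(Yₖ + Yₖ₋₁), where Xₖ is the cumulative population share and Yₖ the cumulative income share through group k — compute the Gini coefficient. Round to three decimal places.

0.361

Cumulative income shares Yₖ: 0.0200, 0.0710, 0.3440, 0.6620, 1.0000
Σ (Xₖ−Xₖ₋₁)(Yₖ+Yₖ₋₁) = (1/5)(0.0200+0.0000) + (1/5)(0.0710+0.0200) + (1/5)(0.3440+0.0710) + (1/5)(0.6620+0.3440) + (1/5)(1.0000+0.6620)
  = 0.0040 + 0.0182 + 0.0830 + 0.2012 + 0.3324 = 0.6388
G = 1 − 0.6388 = 0.3612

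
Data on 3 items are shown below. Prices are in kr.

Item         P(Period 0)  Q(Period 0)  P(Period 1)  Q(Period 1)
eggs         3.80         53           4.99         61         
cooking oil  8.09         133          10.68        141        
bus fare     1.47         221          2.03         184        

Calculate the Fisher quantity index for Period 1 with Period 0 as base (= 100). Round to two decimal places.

Laspeyres component (base-period weights):
ΣP(Period 0)Q(Period 1) = 3.80×61 + 8.09×141 + 1.47×184 = 231.8 + 1140.69 + 270.48 = 1642.97
ΣP(Period 0)Q(Period 0) = 3.80×53 + 8.09×133 + 1.47×221 = 201.4 + 1075.97 + 324.87 = 1602.24
L = 1642.97 / 1602.24 × 100 = 102.5421
Paasche component (current-period weights):
ΣP(Period 1)Q(Period 1) = 4.99×61 + 10.68×141 + 2.03×184 = 304.39 + 1505.88 + 373.52 = 2183.79
ΣP(Period 1)Q(Period 0) = 4.99×53 + 10.68×133 + 2.03×221 = 264.47 + 1420.44 + 448.63 = 2133.54
P = 2183.79 / 2133.54 × 100 = 102.3552
Fisher = √(L × P) = √(102.5421 × 102.3552) = 102.4486

102.45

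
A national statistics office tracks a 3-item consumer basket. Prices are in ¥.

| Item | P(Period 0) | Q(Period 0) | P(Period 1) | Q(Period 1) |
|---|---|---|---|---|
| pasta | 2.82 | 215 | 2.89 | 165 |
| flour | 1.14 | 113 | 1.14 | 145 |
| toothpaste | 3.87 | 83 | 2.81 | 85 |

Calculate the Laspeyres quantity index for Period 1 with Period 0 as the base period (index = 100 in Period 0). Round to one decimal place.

90.8

Laspeyres quantity index uses base-period prices as weights.
ΣP(Period 0)·Q(Period 1) = 2.82×165 + 1.14×145 + 3.87×85 = 465.3 + 165.3 + 328.95 = 959.55
ΣP(Period 0)·Q(Period 0) = 2.82×215 + 1.14×113 + 3.87×83 = 606.3 + 128.82 + 321.21 = 1056.33
Index = 959.55 / 1056.33 × 100 = 90.8381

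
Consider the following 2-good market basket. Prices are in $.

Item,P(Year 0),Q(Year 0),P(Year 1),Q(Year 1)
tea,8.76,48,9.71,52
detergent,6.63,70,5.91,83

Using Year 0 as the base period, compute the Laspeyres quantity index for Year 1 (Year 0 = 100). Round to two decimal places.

113.70

Laspeyres quantity index uses base-period prices as weights.
ΣP(Year 0)·Q(Year 1) = 8.76×52 + 6.63×83 = 455.52 + 550.29 = 1005.81
ΣP(Year 0)·Q(Year 0) = 8.76×48 + 6.63×70 = 420.48 + 464.1 = 884.58
Index = 1005.81 / 884.58 × 100 = 113.7048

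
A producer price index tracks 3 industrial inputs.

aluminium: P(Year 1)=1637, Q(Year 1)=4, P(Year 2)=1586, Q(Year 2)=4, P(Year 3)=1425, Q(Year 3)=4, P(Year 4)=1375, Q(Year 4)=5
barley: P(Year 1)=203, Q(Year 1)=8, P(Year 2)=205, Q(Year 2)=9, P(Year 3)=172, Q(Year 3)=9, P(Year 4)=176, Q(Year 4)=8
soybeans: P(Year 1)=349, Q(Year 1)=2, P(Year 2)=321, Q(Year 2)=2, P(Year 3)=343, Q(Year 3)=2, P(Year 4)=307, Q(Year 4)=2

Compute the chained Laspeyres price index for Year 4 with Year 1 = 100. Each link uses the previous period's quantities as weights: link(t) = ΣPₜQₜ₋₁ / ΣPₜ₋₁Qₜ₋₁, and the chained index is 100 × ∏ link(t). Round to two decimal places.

Link Year 1→Year 2:
ΣP(Year 2)Q(Year 1) = 1586×4 + 205×8 + 321×2 = 6344 + 1640 + 642 = 8626
ΣP(Year 1)Q(Year 1) = 1637×4 + 203×8 + 349×2 = 6548 + 1624 + 698 = 8870
link = 8626/8870 = 0.972492
Link Year 2→Year 3:
ΣP(Year 3)Q(Year 2) = 1425×4 + 172×9 + 343×2 = 5700 + 1548 + 686 = 7934
ΣP(Year 2)Q(Year 2) = 1586×4 + 205×9 + 321×2 = 6344 + 1845 + 642 = 8831
link = 7934/8831 = 0.898426
Link Year 3→Year 4:
ΣP(Year 4)Q(Year 3) = 1375×4 + 176×9 + 307×2 = 5500 + 1584 + 614 = 7698
ΣP(Year 3)Q(Year 3) = 1425×4 + 172×9 + 343×2 = 5700 + 1548 + 686 = 7934
link = 7698/7934 = 0.970255
Chained index = 100 × 0.972492 × 0.898426 × 0.970255 = 84.7723

84.77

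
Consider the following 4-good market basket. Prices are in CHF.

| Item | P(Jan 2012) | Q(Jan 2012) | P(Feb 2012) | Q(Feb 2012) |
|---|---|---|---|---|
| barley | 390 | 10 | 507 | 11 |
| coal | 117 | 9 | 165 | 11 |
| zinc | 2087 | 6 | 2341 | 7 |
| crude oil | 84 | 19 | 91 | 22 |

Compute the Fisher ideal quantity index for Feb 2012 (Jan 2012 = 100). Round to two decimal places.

115.50

Laspeyres component (base-period weights):
ΣP(Jan 2012)Q(Feb 2012) = 390×11 + 117×11 + 2087×7 + 84×22 = 4290 + 1287 + 14609 + 1848 = 22034
ΣP(Jan 2012)Q(Jan 2012) = 390×10 + 117×9 + 2087×6 + 84×19 = 3900 + 1053 + 12522 + 1596 = 19071
L = 22034 / 19071 × 100 = 115.5367
Paasche component (current-period weights):
ΣP(Feb 2012)Q(Feb 2012) = 507×11 + 165×11 + 2341×7 + 91×22 = 5577 + 1815 + 16387 + 2002 = 25781
ΣP(Feb 2012)Q(Jan 2012) = 507×10 + 165×9 + 2341×6 + 91×19 = 5070 + 1485 + 14046 + 1729 = 22330
P = 25781 / 22330 × 100 = 115.4545
Fisher = √(L × P) = √(115.5367 × 115.4545) = 115.4956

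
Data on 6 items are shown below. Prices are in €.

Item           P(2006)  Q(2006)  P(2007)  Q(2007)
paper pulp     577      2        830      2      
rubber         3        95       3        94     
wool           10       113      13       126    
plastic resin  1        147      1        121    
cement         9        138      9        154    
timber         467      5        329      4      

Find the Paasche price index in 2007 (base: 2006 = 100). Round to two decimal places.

Paasche price index uses current-period quantities as weights.
ΣP(2007)·Q(2007) = 830×2 + 3×94 + 13×126 + 1×121 + 9×154 + 329×4 = 1660 + 282 + 1638 + 121 + 1386 + 1316 = 6403
ΣP(2006)·Q(2007) = 577×2 + 3×94 + 10×126 + 1×121 + 9×154 + 467×4 = 1154 + 282 + 1260 + 121 + 1386 + 1868 = 6071
Index = 6403 / 6071 × 100 = 105.4686

105.47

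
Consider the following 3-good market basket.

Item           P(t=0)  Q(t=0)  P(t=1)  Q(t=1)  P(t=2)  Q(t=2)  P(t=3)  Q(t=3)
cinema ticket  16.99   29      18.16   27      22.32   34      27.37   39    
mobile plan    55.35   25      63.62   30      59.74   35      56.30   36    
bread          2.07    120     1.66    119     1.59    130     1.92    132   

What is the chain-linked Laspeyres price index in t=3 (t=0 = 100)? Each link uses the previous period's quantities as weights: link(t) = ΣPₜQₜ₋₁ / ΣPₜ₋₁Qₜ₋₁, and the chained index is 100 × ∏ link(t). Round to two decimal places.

111.83

Link t=0→t=1:
ΣP(t=1)Q(t=0) = 18.16×29 + 63.62×25 + 1.66×120 = 526.64 + 1590.5 + 199.2 = 2316.34
ΣP(t=0)Q(t=0) = 16.99×29 + 55.35×25 + 2.07×120 = 492.71 + 1383.75 + 248.4 = 2124.86
link = 2316.34/2124.86 = 1.090114
Link t=1→t=2:
ΣP(t=2)Q(t=1) = 22.32×27 + 59.74×30 + 1.59×119 = 602.64 + 1792.2 + 189.21 = 2584.05
ΣP(t=1)Q(t=1) = 18.16×27 + 63.62×30 + 1.66×119 = 490.32 + 1908.6 + 197.54 = 2596.46
link = 2584.05/2596.46 = 0.995220
Link t=2→t=3:
ΣP(t=3)Q(t=2) = 27.37×34 + 56.30×35 + 1.92×130 = 930.58 + 1970.5 + 249.6 = 3150.68
ΣP(t=2)Q(t=2) = 22.32×34 + 59.74×35 + 1.59×130 = 758.88 + 2090.9 + 206.7 = 3056.48
link = 3150.68/3056.48 = 1.030820
Chained index = 100 × 1.090114 × 0.995220 × 1.030820 = 111.8340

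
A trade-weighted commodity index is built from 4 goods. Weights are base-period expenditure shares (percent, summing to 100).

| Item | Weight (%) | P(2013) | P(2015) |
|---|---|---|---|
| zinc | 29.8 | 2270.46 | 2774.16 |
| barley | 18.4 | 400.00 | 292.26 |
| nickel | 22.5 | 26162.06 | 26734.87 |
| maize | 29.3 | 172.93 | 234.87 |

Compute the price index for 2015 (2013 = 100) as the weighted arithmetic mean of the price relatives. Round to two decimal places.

112.64

zinc: 29.8 × (2774.16/2270.46) = 29.8 × 1.221849 = 36.4111
barley: 18.4 × (292.26/400.00) = 18.4 × 0.730650 = 13.4440
nickel: 22.5 × (26734.87/26162.06) = 22.5 × 1.021895 = 22.9926
maize: 29.3 × (234.87/172.93) = 29.3 × 1.358180 = 39.7947
Index = Σ wᵢ·(p₁ᵢ/p₀ᵢ) = 36.4111 + 13.4440 + 22.9926 + 39.7947 = 112.6424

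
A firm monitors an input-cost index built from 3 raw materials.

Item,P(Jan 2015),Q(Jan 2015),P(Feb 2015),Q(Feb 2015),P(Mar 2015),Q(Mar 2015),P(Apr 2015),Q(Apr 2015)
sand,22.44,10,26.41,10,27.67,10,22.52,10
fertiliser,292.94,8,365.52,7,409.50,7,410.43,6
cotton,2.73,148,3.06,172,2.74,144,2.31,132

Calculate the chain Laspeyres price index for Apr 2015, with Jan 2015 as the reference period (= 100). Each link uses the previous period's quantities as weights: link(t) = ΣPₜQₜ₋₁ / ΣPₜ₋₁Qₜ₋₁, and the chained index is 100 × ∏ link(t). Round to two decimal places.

128.23

Link Jan 2015→Feb 2015:
ΣP(Feb 2015)Q(Jan 2015) = 26.41×10 + 365.52×8 + 3.06×148 = 264.1 + 2924.16 + 452.88 = 3641.14
ΣP(Jan 2015)Q(Jan 2015) = 22.44×10 + 292.94×8 + 2.73×148 = 224.4 + 2343.52 + 404.04 = 2971.96
link = 3641.14/2971.96 = 1.225165
Link Feb 2015→Mar 2015:
ΣP(Mar 2015)Q(Feb 2015) = 27.67×10 + 409.50×7 + 2.74×172 = 276.7 + 2866.5 + 471.28 = 3614.48
ΣP(Feb 2015)Q(Feb 2015) = 26.41×10 + 365.52×7 + 3.06×172 = 264.1 + 2558.64 + 526.32 = 3349.06
link = 3614.48/3349.06 = 1.079252
Link Mar 2015→Apr 2015:
ΣP(Apr 2015)Q(Mar 2015) = 22.52×10 + 410.43×7 + 2.31×144 = 225.2 + 2873.01 + 332.64 = 3430.85
ΣP(Mar 2015)Q(Mar 2015) = 27.67×10 + 409.50×7 + 2.74×144 = 276.7 + 2866.5 + 394.56 = 3537.76
link = 3430.85/3537.76 = 0.969780
Chained index = 100 × 1.225165 × 1.079252 × 0.969780 = 128.2303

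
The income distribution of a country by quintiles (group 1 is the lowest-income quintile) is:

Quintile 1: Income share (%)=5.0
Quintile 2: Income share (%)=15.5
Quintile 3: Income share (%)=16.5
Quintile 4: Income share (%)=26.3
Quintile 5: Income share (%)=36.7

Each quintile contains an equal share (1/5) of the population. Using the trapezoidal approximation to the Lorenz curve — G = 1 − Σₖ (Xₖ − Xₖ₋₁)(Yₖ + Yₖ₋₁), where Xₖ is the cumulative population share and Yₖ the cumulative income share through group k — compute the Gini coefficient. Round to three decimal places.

0.297

Cumulative income shares Yₖ: 0.0500, 0.2050, 0.3700, 0.6330, 1.0000
Σ (Xₖ−Xₖ₋₁)(Yₖ+Yₖ₋₁) = (1/5)(0.0500+0.0000) + (1/5)(0.2050+0.0500) + (1/5)(0.3700+0.2050) + (1/5)(0.6330+0.3700) + (1/5)(1.0000+0.6330)
  = 0.0100 + 0.0510 + 0.1150 + 0.2006 + 0.3266 = 0.7032
G = 1 − 0.7032 = 0.2968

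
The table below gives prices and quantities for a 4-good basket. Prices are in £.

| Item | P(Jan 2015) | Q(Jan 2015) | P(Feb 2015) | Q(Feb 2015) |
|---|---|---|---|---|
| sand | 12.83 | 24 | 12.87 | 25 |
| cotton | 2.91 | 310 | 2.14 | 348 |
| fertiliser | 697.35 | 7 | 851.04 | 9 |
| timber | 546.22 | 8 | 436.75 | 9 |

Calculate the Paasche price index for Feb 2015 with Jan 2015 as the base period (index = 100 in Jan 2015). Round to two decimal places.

101.05

Paasche price index uses current-period quantities as weights.
ΣP(Feb 2015)·Q(Feb 2015) = 12.87×25 + 2.14×348 + 851.04×9 + 436.75×9 = 321.75 + 744.72 + 7659.36 + 3930.75 = 12656.58
ΣP(Jan 2015)·Q(Feb 2015) = 12.83×25 + 2.91×348 + 697.35×9 + 546.22×9 = 320.75 + 1012.68 + 6276.15 + 4915.98 = 12525.56
Index = 12656.58 / 12525.56 × 100 = 101.0460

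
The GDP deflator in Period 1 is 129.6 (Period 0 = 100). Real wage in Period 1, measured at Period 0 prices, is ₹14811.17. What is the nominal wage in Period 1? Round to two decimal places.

Nominal = Real × (Index/100) = 14811.17 × (129.6/100)
        = 14811.17 × 1.296 = 19195.2763

19195.28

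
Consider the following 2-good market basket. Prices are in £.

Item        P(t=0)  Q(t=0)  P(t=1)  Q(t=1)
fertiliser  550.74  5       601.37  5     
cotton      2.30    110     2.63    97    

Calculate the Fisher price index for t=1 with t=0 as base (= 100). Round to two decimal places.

Laspeyres component (base-period weights):
ΣP(t=1)Q(t=0) = 601.37×5 + 2.63×110 = 3006.85 + 289.3 = 3296.15
ΣP(t=0)Q(t=0) = 550.74×5 + 2.30×110 = 2753.7 + 253 = 3006.7
L = 3296.15 / 3006.7 × 100 = 109.6268
Paasche component (current-period weights):
ΣP(t=1)Q(t=1) = 601.37×5 + 2.63×97 = 3006.85 + 255.11 = 3261.96
ΣP(t=0)Q(t=1) = 550.74×5 + 2.30×97 = 2753.7 + 223.1 = 2976.8
P = 3261.96 / 2976.8 × 100 = 109.5794
Fisher = √(L × P) = √(109.6268 × 109.5794) = 109.6031

109.60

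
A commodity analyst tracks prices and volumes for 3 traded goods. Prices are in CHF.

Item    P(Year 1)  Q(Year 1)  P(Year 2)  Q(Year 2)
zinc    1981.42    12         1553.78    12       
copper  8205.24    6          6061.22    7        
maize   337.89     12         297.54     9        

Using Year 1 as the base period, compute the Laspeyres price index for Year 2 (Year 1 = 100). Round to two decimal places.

Laspeyres price index uses base-period quantities as weights.
ΣP(Year 2)·Q(Year 1) = 1553.78×12 + 6061.22×6 + 297.54×12 = 18645.36 + 36367.32 + 3570.48 = 58583.16
ΣP(Year 1)·Q(Year 1) = 1981.42×12 + 8205.24×6 + 337.89×12 = 23777.04 + 49231.44 + 4054.68 = 77063.16
Index = 58583.16 / 77063.16 × 100 = 76.0197

76.02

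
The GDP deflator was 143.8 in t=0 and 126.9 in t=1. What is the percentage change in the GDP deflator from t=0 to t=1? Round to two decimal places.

Change = (126.9 − 143.8) / 143.8 × 100
       = -16.9 / 143.8 × 100 = -11.7524%

-11.75%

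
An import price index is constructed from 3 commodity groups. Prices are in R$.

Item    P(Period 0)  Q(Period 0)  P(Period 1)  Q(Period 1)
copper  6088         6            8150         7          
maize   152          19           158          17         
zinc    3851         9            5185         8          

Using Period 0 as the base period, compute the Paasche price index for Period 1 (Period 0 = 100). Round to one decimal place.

Paasche price index uses current-period quantities as weights.
ΣP(Period 1)·Q(Period 1) = 8150×7 + 158×17 + 5185×8 = 57050 + 2686 + 41480 = 101216
ΣP(Period 0)·Q(Period 1) = 6088×7 + 152×17 + 3851×8 = 42616 + 2584 + 30808 = 76008
Index = 101216 / 76008 × 100 = 133.1649

133.2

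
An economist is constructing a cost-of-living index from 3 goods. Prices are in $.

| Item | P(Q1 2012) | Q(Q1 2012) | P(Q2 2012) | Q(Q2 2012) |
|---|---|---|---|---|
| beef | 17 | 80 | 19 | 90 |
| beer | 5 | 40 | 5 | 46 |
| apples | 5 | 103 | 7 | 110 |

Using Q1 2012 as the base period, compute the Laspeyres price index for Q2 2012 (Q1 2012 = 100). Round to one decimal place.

Laspeyres price index uses base-period quantities as weights.
ΣP(Q2 2012)·Q(Q1 2012) = 19×80 + 5×40 + 7×103 = 1520 + 200 + 721 = 2441
ΣP(Q1 2012)·Q(Q1 2012) = 17×80 + 5×40 + 5×103 = 1360 + 200 + 515 = 2075
Index = 2441 / 2075 × 100 = 117.6386

117.6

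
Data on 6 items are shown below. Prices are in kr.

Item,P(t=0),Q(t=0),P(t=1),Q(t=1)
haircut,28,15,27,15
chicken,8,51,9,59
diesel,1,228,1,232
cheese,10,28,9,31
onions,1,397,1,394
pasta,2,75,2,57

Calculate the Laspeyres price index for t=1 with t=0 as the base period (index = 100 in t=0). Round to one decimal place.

100.4

Laspeyres price index uses base-period quantities as weights.
ΣP(t=1)·Q(t=0) = 27×15 + 9×51 + 1×228 + 9×28 + 1×397 + 2×75 = 405 + 459 + 228 + 252 + 397 + 150 = 1891
ΣP(t=0)·Q(t=0) = 28×15 + 8×51 + 1×228 + 10×28 + 1×397 + 2×75 = 420 + 408 + 228 + 280 + 397 + 150 = 1883
Index = 1891 / 1883 × 100 = 100.4249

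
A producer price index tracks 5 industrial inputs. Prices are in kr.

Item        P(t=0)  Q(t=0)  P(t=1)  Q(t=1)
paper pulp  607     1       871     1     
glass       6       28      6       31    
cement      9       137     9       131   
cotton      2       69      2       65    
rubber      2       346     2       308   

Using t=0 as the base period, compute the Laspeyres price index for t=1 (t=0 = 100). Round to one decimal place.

109.3

Laspeyres price index uses base-period quantities as weights.
ΣP(t=1)·Q(t=0) = 871×1 + 6×28 + 9×137 + 2×69 + 2×346 = 871 + 168 + 1233 + 138 + 692 = 3102
ΣP(t=0)·Q(t=0) = 607×1 + 6×28 + 9×137 + 2×69 + 2×346 = 607 + 168 + 1233 + 138 + 692 = 2838
Index = 3102 / 2838 × 100 = 109.3023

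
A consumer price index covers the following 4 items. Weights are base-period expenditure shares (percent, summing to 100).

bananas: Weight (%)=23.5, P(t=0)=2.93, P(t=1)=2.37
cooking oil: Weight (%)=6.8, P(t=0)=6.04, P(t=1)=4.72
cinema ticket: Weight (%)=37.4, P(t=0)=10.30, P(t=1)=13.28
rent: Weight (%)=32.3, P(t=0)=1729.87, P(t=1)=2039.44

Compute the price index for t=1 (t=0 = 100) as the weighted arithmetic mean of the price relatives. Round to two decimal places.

bananas: 23.5 × (2.37/2.93) = 23.5 × 0.808874 = 19.0085
cooking oil: 6.8 × (4.72/6.04) = 6.8 × 0.781457 = 5.3139
cinema ticket: 37.4 × (13.28/10.30) = 37.4 × 1.289320 = 48.2206
rent: 32.3 × (2039.44/1729.87) = 32.3 × 1.178956 = 38.0803
Index = Σ wᵢ·(p₁ᵢ/p₀ᵢ) = 19.0085 + 5.3139 + 48.2206 + 38.0803 = 110.6233

110.62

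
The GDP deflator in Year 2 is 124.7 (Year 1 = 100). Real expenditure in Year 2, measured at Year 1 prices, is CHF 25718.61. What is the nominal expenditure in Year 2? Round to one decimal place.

Nominal = Real × (Index/100) = 25718.61 × (124.7/100)
        = 25718.61 × 1.247 = 32071.1067

32071.1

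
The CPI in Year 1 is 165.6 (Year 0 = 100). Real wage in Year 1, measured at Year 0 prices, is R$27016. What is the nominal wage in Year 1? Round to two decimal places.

Nominal = Real × (Index/100) = 27016 × (165.6/100)
        = 27016 × 1.656 = 44738.4960

44738.50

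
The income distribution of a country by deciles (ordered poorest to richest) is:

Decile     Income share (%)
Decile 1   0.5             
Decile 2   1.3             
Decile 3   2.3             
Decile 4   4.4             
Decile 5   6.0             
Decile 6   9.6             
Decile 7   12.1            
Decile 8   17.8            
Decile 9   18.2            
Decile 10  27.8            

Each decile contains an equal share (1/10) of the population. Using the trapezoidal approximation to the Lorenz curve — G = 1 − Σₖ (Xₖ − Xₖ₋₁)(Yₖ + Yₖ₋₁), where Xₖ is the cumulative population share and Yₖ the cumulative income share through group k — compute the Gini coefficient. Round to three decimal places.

0.468

Cumulative income shares Yₖ: 0.0050, 0.0180, 0.0410, 0.0850, 0.1450, 0.2410, 0.3620, 0.5400, 0.7220, 1.0000
Σ (Xₖ−Xₖ₋₁)(Yₖ+Yₖ₋₁) = (1/10)(0.0050+0.0000) + (1/10)(0.0180+0.0050) + (1/10)(0.0410+0.0180) + (1/10)(0.0850+0.0410) + (1/10)(0.1450+0.0850) + (1/10)(0.2410+0.1450) + (1/10)(0.3620+0.2410) + (1/10)(0.5400+0.3620) + (1/10)(0.7220+0.5400) + (1/10)(1.0000+0.7220)
  = 0.0005 + 0.0023 + 0.0059 + 0.0126 + 0.0230 + 0.0386 + 0.0603 + 0.0902 + 0.1262 + 0.1722 = 0.5318
G = 1 − 0.5318 = 0.4682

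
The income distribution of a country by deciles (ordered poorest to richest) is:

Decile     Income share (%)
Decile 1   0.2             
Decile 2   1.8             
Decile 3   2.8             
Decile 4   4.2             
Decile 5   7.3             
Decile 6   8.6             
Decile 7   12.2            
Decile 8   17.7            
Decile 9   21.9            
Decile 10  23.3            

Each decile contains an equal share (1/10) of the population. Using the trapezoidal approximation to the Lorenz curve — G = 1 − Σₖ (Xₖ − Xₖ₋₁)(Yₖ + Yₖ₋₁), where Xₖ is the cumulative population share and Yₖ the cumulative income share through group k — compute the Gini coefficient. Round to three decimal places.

0.448

Cumulative income shares Yₖ: 0.0020, 0.0200, 0.0480, 0.0900, 0.1630, 0.2490, 0.3710, 0.5480, 0.7670, 1.0000
Σ (Xₖ−Xₖ₋₁)(Yₖ+Yₖ₋₁) = (1/10)(0.0020+0.0000) + (1/10)(0.0200+0.0020) + (1/10)(0.0480+0.0200) + (1/10)(0.0900+0.0480) + (1/10)(0.1630+0.0900) + (1/10)(0.2490+0.1630) + (1/10)(0.3710+0.2490) + (1/10)(0.5480+0.3710) + (1/10)(0.7670+0.5480) + (1/10)(1.0000+0.7670)
  = 0.0002 + 0.0022 + 0.0068 + 0.0138 + 0.0253 + 0.0412 + 0.0620 + 0.0919 + 0.1315 + 0.1767 = 0.5516
G = 1 − 0.5516 = 0.4484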